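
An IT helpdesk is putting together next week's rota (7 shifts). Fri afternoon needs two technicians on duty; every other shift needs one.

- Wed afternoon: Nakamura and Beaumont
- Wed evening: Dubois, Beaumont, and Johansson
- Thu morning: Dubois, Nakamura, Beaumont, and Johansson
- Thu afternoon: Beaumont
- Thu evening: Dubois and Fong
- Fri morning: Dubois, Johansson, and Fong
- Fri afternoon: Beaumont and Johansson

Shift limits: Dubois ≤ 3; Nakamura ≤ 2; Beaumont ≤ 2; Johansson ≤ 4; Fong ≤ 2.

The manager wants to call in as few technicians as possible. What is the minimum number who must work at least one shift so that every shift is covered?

8 slots to fill and no one can take more than 4, so at least ⌈8/4⌉ = 2 technicians are needed.
Shifts {Wed afternoon, Thu afternoon, Thu evening, Fri afternoon} need 5 slots, but among the technicians available for them (Dubois, Nakamura, Beaumont, Johansson, and Fong) any 3 together supply at most 4. So 3 technicians are not enough.
Dubois, Nakamura, Beaumont, and Johansson alone can cover everything: Wed afternoon→Nakamura, Wed evening→Dubois, Thu morning→Nakamura, Thu afternoon→Beaumont, Thu evening→Dubois, Fri morning→Dubois, Fri afternoon→Beaumont+Johansson.

4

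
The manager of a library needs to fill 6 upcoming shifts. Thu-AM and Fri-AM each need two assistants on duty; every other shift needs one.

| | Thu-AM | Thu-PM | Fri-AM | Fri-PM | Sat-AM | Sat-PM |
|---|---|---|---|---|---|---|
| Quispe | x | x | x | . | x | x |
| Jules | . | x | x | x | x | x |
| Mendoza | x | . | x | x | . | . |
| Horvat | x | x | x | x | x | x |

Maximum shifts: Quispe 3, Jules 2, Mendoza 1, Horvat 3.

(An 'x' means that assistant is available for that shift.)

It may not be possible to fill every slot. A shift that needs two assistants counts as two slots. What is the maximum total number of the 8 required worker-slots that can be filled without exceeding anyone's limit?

8

Total capacity across all assistants is 3+2+1+3 = 9, and 8 slots are needed, so at most 8 can be filled.
An assignment achieving 8: Thu-AM→Quispe+Mendoza, Thu-PM→Quispe, Fri-AM→Jules+Horvat, Fri-PM→Jules, Sat-AM→Quispe, Sat-PM→Horvat.
Loads: Quispe 3/3, Jules 2/2, Mendoza 1/1, Horvat 2/3.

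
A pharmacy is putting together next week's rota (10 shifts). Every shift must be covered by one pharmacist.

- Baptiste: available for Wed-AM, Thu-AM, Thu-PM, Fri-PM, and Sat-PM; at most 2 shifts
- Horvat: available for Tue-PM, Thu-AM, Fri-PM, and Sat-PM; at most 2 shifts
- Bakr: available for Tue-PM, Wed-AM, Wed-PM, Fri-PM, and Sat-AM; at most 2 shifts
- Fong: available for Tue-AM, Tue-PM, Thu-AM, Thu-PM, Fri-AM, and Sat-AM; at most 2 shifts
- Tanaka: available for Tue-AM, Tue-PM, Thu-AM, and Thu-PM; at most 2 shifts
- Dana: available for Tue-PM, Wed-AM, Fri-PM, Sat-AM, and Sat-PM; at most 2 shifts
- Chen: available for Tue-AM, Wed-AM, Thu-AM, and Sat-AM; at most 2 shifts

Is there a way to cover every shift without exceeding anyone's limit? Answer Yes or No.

Yes

Wed-PM can only be covered by Bakr, so that assignment is forced.
Fri-AM can only be covered by Fong, so that assignment is forced.
One valid schedule: Tue-AM→Fong, Tue-PM→Horvat, Wed-AM→Bakr, Wed-PM→Bakr, Thu-AM→Tanaka, Thu-PM→Baptiste, Fri-AM→Fong, Fri-PM→Horvat, Sat-AM→Dana, Sat-PM→Baptiste.
Loads: Baptiste 2/2, Horvat 2/2, Bakr 2/2, Fong 2/2, Tanaka 1/2, Dana 1/2, Chen 0/2 — all within limits.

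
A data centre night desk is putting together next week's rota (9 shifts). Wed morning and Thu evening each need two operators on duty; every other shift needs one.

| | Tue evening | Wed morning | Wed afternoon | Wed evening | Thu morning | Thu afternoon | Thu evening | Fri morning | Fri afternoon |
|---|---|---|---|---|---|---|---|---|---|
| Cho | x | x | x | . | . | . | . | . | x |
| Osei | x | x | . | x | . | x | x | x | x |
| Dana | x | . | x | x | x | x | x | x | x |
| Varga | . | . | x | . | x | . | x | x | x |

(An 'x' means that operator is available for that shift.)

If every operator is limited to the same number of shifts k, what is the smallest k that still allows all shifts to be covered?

With 4 operators and 11 worker-slots to fill, someone must work at least ⌈11/4⌉ = 3 shifts, so k ≥ 3.
k = 3 works: Tue evening→Cho, Wed morning→Cho+Osei, Wed afternoon→Cho, Wed evening→Osei, Thu morning→Dana, Thu afternoon→Osei, Thu evening→Dana+Varga, Fri morning→Dana, Fri afternoon→Varga.
Loads: Cho 3, Osei 3, Dana 3, Varga 2 — all ≤ 3.

3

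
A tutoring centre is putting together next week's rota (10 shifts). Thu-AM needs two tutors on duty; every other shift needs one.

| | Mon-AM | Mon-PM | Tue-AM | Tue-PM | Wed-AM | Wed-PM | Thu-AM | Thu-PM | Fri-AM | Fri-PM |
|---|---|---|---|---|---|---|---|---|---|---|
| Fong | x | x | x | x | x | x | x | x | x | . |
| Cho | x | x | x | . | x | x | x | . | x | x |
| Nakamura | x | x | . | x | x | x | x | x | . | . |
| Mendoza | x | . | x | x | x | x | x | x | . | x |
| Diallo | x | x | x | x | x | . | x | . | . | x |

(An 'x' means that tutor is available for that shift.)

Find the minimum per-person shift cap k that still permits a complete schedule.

With 5 tutors and 11 worker-slots to fill, someone must work at least ⌈11/5⌉ = 3 shifts, so k ≥ 3.
k = 3 works: Mon-AM→Nakamura, Mon-PM→Fong, Tue-AM→Cho, Tue-PM→Nakamura, Wed-AM→Nakamura, Wed-PM→Cho, Thu-AM→Mendoza+Diallo, Thu-PM→Fong, Fri-AM→Fong, Fri-PM→Cho.
Loads: Fong 3, Cho 3, Nakamura 3, Mendoza 1, Diallo 1 — all ≤ 3.

3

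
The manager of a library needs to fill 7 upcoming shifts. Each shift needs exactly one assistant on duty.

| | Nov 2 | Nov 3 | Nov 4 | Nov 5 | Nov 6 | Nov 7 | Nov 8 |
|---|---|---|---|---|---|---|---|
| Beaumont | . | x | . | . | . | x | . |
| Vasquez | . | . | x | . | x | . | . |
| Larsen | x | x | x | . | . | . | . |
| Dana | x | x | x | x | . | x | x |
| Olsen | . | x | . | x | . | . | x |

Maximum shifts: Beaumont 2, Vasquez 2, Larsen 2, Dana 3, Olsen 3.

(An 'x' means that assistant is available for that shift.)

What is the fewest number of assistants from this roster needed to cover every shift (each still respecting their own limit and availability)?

7 slots to fill and no one can take more than 3, so at least ⌈7/3⌉ = 3 assistants are needed.
Beaumont, Vasquez, and Dana alone can cover everything: Nov 2→Dana, Nov 3→Beaumont, Nov 4→Vasquez, Nov 5→Dana, Nov 6→Vasquez, Nov 7→Beaumont, Nov 8→Dana.

3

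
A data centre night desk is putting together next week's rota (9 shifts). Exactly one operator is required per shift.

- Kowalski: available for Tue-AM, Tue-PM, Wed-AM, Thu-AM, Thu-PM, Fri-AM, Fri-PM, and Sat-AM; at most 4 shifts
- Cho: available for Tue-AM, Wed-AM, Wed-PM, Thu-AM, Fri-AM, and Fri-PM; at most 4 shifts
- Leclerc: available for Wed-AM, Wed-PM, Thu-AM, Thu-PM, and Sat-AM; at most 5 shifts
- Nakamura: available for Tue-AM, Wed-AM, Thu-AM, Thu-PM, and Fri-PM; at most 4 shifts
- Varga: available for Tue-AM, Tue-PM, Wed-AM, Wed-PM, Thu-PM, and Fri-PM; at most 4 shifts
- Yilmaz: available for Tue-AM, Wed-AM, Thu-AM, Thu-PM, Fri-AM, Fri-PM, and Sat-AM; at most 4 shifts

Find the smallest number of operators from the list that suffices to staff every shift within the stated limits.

9 slots to fill and no one can take more than 5, so at least ⌈9/5⌉ = 2 operators are needed.
Kowalski and Leclerc alone can cover everything: Tue-AM→Kowalski, Tue-PM→Kowalski, Wed-AM→Leclerc, Wed-PM→Leclerc, Thu-AM→Leclerc, Thu-PM→Leclerc, Fri-AM→Kowalski, Fri-PM→Kowalski, Sat-AM→Leclerc.

2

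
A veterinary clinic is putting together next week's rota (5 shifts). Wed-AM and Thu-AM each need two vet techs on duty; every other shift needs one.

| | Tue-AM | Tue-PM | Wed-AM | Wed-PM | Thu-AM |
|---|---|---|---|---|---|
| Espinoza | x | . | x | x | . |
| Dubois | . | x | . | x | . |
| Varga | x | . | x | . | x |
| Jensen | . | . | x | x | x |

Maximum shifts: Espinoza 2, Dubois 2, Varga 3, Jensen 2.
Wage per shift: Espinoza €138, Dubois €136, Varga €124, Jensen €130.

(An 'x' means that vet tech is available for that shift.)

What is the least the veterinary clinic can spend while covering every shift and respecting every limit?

€904

Tue-PM can only be covered by Dubois, so that assignment is forced.
Thu-AM can only be covered by Varga and Jensen, so that assignment is forced.
Picking the cheapest available vet tech for each shift independently would cost €898, but that ignores the shift limits.
An optimal schedule: Tue-AM→Varga, Tue-PM→Dubois, Wed-AM→Varga+Jensen, Wed-PM→Dubois, Thu-AM→Varga+Jensen.
Total: 124 + 136 + 124 + 130 + 136 + 124 + 130 = €904.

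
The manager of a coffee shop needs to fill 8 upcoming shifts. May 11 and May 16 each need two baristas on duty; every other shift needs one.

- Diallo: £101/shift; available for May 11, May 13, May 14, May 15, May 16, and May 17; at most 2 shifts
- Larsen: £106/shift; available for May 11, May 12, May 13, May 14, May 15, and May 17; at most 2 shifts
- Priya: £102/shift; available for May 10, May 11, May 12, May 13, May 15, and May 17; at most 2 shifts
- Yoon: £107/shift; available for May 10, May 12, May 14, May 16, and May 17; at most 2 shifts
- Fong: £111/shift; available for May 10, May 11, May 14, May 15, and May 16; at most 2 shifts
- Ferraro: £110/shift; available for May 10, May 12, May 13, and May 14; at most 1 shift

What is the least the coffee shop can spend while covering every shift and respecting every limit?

Picking the cheapest available barista for each shift independently would cost £1019, but that ignores the shift limits.
An optimal schedule: May 10→Priya, May 11→Larsen+Fong, May 12→Priya, May 13→Diallo, May 14→Ferraro, May 15→Larsen, May 16→Diallo+Yoon, May 17→Yoon.
Total: 102 + 106 + 111 + 102 + 101 + 110 + 106 + 101 + 107 + 107 = £1053.

£1053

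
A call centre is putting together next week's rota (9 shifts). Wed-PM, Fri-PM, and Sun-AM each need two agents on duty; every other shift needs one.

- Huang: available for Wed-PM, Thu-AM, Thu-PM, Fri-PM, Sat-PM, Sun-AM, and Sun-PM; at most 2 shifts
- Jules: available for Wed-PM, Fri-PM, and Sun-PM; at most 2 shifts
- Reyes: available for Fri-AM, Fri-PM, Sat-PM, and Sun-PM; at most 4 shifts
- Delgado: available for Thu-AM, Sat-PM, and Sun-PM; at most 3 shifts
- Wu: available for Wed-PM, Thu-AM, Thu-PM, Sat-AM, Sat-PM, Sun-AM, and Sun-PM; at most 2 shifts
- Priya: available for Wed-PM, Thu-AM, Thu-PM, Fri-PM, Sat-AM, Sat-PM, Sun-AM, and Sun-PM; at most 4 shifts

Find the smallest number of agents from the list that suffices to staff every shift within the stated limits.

12 slots to fill and no one can take more than 4, so at least ⌈12/4⌉ = 3 agents are needed.
Any 3 agents together have capacity at most 4+4+3 = 11 < 12 slots, so 3 can never suffice.
Huang, Jules, Reyes, and Priya alone can cover everything: Wed-PM→Jules+Priya, Thu-AM→Huang, Thu-PM→Priya, Fri-AM→Reyes, Fri-PM→Jules+Reyes, Sat-AM→Priya, Sat-PM→Reyes, Sun-AM→Huang+Priya, Sun-PM→Reyes.

4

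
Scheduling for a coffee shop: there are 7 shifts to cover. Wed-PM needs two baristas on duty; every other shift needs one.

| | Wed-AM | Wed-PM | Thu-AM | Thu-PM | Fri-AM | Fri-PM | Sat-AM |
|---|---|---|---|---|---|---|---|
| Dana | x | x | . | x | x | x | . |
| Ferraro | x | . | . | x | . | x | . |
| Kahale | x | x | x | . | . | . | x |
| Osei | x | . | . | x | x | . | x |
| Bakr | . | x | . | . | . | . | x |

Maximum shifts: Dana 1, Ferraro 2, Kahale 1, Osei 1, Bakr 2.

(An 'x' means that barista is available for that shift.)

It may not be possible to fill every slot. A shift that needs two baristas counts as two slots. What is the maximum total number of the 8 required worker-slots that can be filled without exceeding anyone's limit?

7

Total capacity across all baristas is 1+2+1+1+2 = 7, and 8 slots are needed, so at most 7 can be filled.
An assignment achieving 7: Wed-AM→Osei, Wed-PM→Bakr, Thu-AM→Kahale, Thu-PM→Ferraro, Fri-AM→Dana, Fri-PM→Ferraro, Sat-AM→Bakr.
Loads: Dana 1/1, Ferraro 2/2, Kahale 1/1, Osei 1/1, Bakr 2/2.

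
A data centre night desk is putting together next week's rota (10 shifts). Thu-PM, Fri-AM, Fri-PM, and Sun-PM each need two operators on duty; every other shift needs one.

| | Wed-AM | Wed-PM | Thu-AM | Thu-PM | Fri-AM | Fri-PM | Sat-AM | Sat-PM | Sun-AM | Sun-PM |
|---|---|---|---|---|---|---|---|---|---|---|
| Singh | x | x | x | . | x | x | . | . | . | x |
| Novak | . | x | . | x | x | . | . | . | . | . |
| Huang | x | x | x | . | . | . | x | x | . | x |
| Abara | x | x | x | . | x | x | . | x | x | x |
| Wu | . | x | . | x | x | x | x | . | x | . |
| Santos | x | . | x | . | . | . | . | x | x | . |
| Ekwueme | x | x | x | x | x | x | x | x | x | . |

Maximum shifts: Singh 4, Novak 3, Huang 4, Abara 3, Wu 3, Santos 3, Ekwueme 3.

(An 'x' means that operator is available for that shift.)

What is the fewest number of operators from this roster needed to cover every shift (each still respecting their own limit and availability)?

14 slots to fill and no one can take more than 4, so at least ⌈14/4⌉ = 4 operators are needed.
Singh, Novak, Huang, and Wu alone can cover everything: Wed-AM→Singh, Wed-PM→Novak, Thu-AM→Huang, Thu-PM→Novak+Wu, Fri-AM→Singh+Novak, Fri-PM→Singh+Wu, Sat-AM→Huang, Sat-PM→Huang, Sun-AM→Wu, Sun-PM→Singh+Huang.

4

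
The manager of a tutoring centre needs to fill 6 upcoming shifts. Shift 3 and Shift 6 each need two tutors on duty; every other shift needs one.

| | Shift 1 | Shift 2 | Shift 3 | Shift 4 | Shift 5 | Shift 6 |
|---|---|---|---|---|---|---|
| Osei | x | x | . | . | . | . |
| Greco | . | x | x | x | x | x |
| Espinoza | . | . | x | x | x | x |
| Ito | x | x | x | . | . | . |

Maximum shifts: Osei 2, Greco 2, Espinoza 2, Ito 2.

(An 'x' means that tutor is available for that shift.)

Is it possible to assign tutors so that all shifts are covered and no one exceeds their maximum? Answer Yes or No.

Total capacity is 8 and 8 slots are needed, so capacity alone doesn't rule it out.
Shifts {Shift 3, Shift 4, Shift 5, Shift 6} need 6 worker-slots in total, but the tutors available for any of those shifts (Greco, Espinoza, and Ito) can supply at most 5 among them. So no valid schedule exists.

No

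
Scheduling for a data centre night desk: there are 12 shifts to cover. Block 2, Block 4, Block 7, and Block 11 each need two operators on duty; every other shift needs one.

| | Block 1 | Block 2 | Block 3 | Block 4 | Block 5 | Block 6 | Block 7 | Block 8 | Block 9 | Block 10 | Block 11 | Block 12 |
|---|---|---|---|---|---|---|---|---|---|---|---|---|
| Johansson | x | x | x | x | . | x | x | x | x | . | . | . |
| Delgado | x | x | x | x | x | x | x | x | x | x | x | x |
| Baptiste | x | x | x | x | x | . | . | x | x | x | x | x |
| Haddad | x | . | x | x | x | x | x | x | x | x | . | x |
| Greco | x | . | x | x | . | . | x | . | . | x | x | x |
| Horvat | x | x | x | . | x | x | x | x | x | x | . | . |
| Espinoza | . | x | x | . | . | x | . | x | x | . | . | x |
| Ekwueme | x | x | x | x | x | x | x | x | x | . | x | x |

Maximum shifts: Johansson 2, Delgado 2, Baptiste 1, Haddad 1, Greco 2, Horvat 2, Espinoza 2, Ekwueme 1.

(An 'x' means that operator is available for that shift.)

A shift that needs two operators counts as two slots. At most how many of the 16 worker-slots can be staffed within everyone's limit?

Total capacity across all operators is 2+2+1+1+2+2+2+1 = 13, and 16 slots are needed, so at most 13 can be filled.
An assignment achieving 13: Block 2→Johansson+Horvat, Block 4→Johansson+Greco, Block 5→Delgado, Block 6→Horvat, Block 7→Greco+Ekwueme, Block 8→Espinoza, Block 10→Haddad, Block 11→Delgado+Baptiste, Block 12→Espinoza.
Loads: Johansson 2/2, Delgado 2/2, Baptiste 1/1, Haddad 1/1, Greco 2/2, Horvat 2/2, Espinoza 2/2, Ekwueme 1/1.

13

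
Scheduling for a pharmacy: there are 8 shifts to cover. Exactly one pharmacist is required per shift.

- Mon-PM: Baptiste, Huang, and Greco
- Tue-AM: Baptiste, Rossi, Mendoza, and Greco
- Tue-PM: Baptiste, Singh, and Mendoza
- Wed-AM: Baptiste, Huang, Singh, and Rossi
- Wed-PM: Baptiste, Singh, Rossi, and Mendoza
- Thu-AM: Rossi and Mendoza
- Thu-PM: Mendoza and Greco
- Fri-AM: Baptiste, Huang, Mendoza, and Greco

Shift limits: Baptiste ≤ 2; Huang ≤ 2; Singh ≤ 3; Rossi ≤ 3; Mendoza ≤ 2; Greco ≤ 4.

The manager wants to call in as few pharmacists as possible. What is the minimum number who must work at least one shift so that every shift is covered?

3

8 slots to fill and no one can take more than 4, so at least ⌈8/4⌉ = 2 pharmacists are needed.
Any 2 pharmacists together have capacity at most 4+3 = 7 < 8 slots, so 2 can never suffice.
Baptiste, Rossi, and Greco alone can cover everything: Mon-PM→Baptiste, Tue-AM→Greco, Tue-PM→Baptiste, Wed-AM→Rossi, Wed-PM→Rossi, Thu-AM→Rossi, Thu-PM→Greco, Fri-AM→Greco.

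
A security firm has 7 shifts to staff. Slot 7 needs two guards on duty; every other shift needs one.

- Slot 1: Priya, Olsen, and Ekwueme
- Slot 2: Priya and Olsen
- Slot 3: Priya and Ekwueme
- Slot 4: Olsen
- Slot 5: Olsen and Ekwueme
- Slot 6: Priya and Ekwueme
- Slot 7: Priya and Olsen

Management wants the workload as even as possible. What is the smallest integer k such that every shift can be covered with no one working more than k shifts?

With 3 guards and 8 worker-slots to fill, someone must work at least ⌈8/3⌉ = 3 shifts, so k ≥ 3.
k = 3 works: Slot 1→Ekwueme, Slot 2→Priya, Slot 3→Priya, Slot 4→Olsen, Slot 5→Olsen, Slot 6→Ekwueme, Slot 7→Priya+Olsen.
Loads: Priya 3, Olsen 3, Ekwueme 2 — all ≤ 3.

3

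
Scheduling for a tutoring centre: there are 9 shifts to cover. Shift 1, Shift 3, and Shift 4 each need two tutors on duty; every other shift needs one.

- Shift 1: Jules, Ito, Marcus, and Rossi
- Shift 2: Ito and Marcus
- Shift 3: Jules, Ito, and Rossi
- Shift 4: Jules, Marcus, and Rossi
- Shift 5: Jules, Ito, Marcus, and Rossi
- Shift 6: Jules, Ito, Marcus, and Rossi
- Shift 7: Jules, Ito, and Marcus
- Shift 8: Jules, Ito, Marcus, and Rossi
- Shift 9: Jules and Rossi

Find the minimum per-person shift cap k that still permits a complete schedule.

3

With 4 tutors and 12 worker-slots to fill, someone must work at least ⌈12/4⌉ = 3 shifts, so k ≥ 3.
k = 3 works: Shift 1→Marcus+Rossi, Shift 2→Ito, Shift 3→Jules+Ito, Shift 4→Jules+Marcus, Shift 5→Marcus, Shift 6→Rossi, Shift 7→Ito, Shift 8→Rossi, Shift 9→Jules.
Loads: Jules 3, Ito 3, Marcus 3, Rossi 3 — all ≤ 3.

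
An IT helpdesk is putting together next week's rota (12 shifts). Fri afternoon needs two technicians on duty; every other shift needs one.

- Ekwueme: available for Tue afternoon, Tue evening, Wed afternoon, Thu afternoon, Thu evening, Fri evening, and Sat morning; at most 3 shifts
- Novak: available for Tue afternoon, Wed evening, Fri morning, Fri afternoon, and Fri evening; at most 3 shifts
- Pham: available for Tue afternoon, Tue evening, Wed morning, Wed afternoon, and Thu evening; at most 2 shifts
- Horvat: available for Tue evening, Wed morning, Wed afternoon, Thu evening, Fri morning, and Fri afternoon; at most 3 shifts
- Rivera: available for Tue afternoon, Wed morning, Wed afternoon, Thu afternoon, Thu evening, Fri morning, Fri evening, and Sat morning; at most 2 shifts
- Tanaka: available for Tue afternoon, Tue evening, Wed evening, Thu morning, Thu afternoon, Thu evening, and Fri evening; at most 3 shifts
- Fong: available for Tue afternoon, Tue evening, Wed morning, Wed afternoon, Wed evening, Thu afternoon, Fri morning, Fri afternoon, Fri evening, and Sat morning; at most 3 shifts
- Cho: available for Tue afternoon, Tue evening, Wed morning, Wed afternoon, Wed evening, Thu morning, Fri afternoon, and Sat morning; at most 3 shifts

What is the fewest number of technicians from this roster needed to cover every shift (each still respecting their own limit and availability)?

13 slots to fill and no one can take more than 3, so at least ⌈13/3⌉ = 5 technicians are needed.
Ekwueme, Novak, Pham, Horvat, and Tanaka alone can cover everything: Tue afternoon→Pham, Tue evening→Horvat, Wed morning→Pham, Wed afternoon→Ekwueme, Wed evening→Novak, Thu morning→Tanaka, Thu afternoon→Ekwueme, Thu evening→Horvat, Fri morning→Novak, Fri afternoon→Novak+Horvat, Fri evening→Tanaka, Sat morning→Ekwueme.

5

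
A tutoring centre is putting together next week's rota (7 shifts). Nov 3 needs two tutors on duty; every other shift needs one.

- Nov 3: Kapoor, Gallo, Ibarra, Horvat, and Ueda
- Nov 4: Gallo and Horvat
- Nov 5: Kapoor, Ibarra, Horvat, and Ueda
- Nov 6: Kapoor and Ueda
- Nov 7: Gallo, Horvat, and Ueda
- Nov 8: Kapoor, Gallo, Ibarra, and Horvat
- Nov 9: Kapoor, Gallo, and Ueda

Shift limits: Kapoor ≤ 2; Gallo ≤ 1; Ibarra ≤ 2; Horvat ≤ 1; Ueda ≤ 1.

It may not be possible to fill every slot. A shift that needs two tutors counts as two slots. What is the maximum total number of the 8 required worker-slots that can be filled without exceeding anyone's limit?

Total capacity across all tutors is 2+1+2+1+1 = 7, and 8 slots are needed, so at most 7 can be filled.
An assignment achieving 7: Nov 3→Ueda, Nov 4→Gallo, Nov 5→Ibarra, Nov 6→Kapoor, Nov 7→Horvat, Nov 8→Ibarra, Nov 9→Kapoor.
Loads: Kapoor 2/2, Gallo 1/1, Ibarra 2/2, Horvat 1/1, Ueda 1/1.

7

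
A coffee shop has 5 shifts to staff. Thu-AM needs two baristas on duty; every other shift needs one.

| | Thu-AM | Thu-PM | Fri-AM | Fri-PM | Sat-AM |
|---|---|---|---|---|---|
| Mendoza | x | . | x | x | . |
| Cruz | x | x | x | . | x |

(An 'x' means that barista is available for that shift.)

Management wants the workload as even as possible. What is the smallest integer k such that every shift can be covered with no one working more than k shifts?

With 2 baristas and 6 worker-slots to fill, someone must work at least ⌈6/2⌉ = 3 shifts, so k ≥ 3.
k = 3 works: Thu-AM→Mendoza+Cruz, Thu-PM→Cruz, Fri-AM→Mendoza, Fri-PM→Mendoza, Sat-AM→Cruz.
Loads: Mendoza 3, Cruz 3 — all ≤ 3.

3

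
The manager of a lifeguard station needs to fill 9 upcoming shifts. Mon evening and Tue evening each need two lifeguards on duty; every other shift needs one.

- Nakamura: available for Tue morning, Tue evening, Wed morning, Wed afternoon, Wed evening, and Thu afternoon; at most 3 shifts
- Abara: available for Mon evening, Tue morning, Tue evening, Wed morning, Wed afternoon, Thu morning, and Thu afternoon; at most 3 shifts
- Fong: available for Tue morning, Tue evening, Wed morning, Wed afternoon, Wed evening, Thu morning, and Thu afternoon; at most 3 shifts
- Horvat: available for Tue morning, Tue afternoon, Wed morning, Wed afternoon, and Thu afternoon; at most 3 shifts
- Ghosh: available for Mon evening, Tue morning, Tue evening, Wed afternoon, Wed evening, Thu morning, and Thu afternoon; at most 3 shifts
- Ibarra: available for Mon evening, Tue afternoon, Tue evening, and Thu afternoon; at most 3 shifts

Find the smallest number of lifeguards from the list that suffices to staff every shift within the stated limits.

4

11 slots to fill and no one can take more than 3, so at least ⌈11/3⌉ = 4 lifeguards are needed.
Nakamura, Abara, Fong, and Ibarra alone can cover everything: Mon evening→Abara+Ibarra, Tue morning→Nakamura, Tue afternoon→Ibarra, Tue evening→Fong+Ibarra, Wed morning→Nakamura, Wed afternoon→Abara, Wed evening→Nakamura, Thu morning→Abara, Thu afternoon→Fong.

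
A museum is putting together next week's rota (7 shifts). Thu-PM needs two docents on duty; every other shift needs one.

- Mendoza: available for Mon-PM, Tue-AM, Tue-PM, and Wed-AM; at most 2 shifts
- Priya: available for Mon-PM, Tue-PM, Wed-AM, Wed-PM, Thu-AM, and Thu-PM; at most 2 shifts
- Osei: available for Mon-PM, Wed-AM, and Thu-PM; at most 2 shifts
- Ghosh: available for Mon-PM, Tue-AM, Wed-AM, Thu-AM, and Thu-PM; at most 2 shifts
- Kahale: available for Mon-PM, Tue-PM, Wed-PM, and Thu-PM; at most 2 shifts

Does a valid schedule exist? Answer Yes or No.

Yes

One valid schedule: Mon-PM→Osei, Tue-AM→Mendoza, Tue-PM→Mendoza, Wed-AM→Osei, Wed-PM→Priya, Thu-AM→Priya, Thu-PM→Ghosh+Kahale.
Loads: Mendoza 2/2, Priya 2/2, Osei 2/2, Ghosh 1/2, Kahale 1/2 — all within limits.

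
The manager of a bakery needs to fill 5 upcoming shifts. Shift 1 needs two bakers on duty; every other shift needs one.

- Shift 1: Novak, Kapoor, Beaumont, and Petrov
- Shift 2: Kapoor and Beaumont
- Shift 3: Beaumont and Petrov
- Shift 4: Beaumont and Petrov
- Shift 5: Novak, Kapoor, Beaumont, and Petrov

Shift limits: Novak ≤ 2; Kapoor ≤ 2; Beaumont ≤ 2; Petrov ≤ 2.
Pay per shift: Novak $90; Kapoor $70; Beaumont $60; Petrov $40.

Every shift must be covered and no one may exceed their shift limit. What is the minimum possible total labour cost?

$340

Picking the cheapest available baker for each shift independently would cost $280, but that ignores the shift limits.
An optimal schedule: Shift 1→Beaumont+Kapoor, Shift 2→Beaumont, Shift 3→Petrov, Shift 4→Petrov, Shift 5→Kapoor.
Total: 60 + 70 + 60 + 40 + 40 + 70 = $340.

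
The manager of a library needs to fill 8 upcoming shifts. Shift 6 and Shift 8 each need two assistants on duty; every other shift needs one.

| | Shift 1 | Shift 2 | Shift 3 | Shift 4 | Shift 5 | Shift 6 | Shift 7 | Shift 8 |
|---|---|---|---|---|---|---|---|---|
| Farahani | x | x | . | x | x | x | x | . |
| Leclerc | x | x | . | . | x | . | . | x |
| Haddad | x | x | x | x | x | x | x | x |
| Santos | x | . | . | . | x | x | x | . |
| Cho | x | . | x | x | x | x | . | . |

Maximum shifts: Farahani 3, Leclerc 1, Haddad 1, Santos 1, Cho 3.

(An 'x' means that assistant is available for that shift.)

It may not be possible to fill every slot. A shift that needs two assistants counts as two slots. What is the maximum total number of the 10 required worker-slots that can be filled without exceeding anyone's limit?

9

Total capacity across all assistants is 3+1+1+1+3 = 9, and 10 slots are needed, so at most 9 can be filled.
An assignment achieving 9: Shift 1→Cho, Shift 2→Farahani, Shift 3→Haddad, Shift 4→Farahani, Shift 5→Cho, Shift 6→Santos+Cho, Shift 7→Farahani, Shift 8→Leclerc.
Loads: Farahani 3/3, Leclerc 1/1, Haddad 1/1, Santos 1/1, Cho 3/3.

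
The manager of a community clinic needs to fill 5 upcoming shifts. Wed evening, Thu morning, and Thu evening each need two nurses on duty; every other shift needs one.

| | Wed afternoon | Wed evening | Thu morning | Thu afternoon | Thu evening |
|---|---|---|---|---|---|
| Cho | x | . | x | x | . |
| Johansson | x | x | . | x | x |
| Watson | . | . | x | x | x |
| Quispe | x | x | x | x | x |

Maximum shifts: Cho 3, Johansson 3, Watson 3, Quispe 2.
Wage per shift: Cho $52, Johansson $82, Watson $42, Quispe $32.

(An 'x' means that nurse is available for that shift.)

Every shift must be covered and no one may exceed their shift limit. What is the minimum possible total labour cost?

$376

Wed evening can only be covered by Johansson and Quispe, so that assignment is forced.
Picking the cheapest available nurse for each shift independently would cost $326, but that ignores the shift limits.
An optimal schedule: Wed afternoon→Cho, Wed evening→Quispe+Johansson, Thu morning→Watson+Cho, Thu afternoon→Watson, Thu evening→Quispe+Watson.
Total: 52 + 32 + 82 + 42 + 52 + 42 + 32 + 42 = $376.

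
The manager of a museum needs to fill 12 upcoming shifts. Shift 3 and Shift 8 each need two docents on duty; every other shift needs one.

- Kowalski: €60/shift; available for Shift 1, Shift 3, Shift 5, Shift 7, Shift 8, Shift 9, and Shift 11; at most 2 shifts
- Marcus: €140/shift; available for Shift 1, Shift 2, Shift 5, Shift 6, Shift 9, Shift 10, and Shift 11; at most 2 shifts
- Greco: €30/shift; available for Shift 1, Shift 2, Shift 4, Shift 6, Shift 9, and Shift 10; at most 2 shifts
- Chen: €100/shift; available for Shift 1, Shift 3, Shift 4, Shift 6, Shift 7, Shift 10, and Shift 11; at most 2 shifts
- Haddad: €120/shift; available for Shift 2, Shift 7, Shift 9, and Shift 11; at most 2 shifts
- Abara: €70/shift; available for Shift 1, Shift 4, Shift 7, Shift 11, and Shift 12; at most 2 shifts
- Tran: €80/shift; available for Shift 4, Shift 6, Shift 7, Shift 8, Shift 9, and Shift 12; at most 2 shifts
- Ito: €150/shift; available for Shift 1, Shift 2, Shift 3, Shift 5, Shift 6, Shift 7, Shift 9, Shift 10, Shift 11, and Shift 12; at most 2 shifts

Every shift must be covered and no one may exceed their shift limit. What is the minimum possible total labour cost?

€1200

Shift 8 can only be covered by Kowalski and Tran, so that assignment is forced.
Picking the cheapest available docent for each shift independently would cost €730, but that ignores the shift limits.
An optimal schedule: Shift 1→Abara, Shift 2→Greco, Shift 3→Kowalski+Chen, Shift 4→Greco, Shift 5→Marcus, Shift 6→Tran, Shift 7→Haddad, Shift 8→Kowalski+Tran, Shift 9→Haddad, Shift 10→Chen, Shift 11→Marcus, Shift 12→Abara.
Total: 70 + 30 + 60 + 100 + 30 + 140 + 80 + 120 + 60 + 80 + 120 + 100 + 140 + 70 = €1200.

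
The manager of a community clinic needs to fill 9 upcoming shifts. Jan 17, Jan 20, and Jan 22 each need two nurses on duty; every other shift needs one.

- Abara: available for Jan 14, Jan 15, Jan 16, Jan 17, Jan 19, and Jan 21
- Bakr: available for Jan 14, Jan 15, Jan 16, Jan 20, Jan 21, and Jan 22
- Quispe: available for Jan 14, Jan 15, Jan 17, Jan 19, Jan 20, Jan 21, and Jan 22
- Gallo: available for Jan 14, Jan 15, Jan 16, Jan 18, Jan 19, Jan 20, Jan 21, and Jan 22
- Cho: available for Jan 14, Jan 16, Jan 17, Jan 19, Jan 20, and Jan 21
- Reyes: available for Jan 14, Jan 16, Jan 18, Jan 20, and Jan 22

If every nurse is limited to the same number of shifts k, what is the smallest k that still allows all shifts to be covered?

With 6 nurses and 12 worker-slots to fill, someone must work at least ⌈12/6⌉ = 2 shifts, so k ≥ 2.
k = 2 works: Jan 14→Cho, Jan 15→Abara, Jan 16→Bakr, Jan 17→Abara+Quispe, Jan 18→Gallo, Jan 19→Quispe, Jan 20→Cho+Reyes, Jan 21→Bakr, Jan 22→Gallo+Reyes.
Loads: Abara 2, Bakr 2, Quispe 2, Gallo 2, Cho 2, Reyes 2 — all ≤ 2.

2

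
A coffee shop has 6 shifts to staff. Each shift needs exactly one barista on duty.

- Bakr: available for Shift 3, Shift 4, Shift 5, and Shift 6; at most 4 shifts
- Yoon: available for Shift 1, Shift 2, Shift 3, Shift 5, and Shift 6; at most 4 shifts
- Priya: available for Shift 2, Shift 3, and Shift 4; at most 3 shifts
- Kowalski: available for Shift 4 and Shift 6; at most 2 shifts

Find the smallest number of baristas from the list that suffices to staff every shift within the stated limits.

6 slots to fill and no one can take more than 4, so at least ⌈6/4⌉ = 2 baristas are needed.
Bakr and Yoon alone can cover everything: Shift 1→Yoon, Shift 2→Yoon, Shift 3→Bakr, Shift 4→Bakr, Shift 5→Bakr, Shift 6→Bakr.

2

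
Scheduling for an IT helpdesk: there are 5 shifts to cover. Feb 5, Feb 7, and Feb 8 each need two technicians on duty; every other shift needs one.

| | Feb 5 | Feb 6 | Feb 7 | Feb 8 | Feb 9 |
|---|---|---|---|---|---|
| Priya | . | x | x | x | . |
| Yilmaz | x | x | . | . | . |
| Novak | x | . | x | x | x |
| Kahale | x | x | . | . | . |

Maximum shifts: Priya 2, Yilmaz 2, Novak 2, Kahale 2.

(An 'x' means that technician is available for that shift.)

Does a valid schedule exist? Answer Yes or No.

No

Total capacity is 8 and 8 slots are needed, so capacity alone doesn't rule it out.
Shifts {Feb 7, Feb 8, Feb 9} need 5 worker-slots in total, but the technicians available for any of those shifts (Priya and Novak) can supply at most 4 among them. So no valid schedule exists.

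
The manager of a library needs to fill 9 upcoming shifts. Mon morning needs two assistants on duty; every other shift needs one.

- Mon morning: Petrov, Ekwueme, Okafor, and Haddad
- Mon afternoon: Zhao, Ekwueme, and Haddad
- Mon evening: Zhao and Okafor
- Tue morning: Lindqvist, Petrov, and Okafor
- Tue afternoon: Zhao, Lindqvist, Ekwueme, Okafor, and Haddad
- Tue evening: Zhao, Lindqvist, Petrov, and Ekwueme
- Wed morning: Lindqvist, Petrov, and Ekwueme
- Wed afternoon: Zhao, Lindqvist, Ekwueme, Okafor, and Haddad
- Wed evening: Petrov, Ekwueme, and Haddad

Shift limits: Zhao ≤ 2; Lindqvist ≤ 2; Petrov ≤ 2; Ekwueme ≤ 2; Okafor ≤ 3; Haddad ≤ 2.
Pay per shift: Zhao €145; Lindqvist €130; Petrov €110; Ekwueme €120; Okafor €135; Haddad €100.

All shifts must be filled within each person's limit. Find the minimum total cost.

Picking the cheapest available assistant for each shift independently would cost €1075, but that ignores the shift limits.
An optimal schedule: Mon morning→Ekwueme+Okafor, Mon afternoon→Haddad, Mon evening→Okafor, Tue morning→Petrov, Tue afternoon→Lindqvist, Tue evening→Ekwueme, Wed morning→Petrov, Wed afternoon→Lindqvist, Wed evening→Haddad.
Total: 120 + 135 + 100 + 135 + 110 + 130 + 120 + 110 + 130 + 100 = €1190.

€1190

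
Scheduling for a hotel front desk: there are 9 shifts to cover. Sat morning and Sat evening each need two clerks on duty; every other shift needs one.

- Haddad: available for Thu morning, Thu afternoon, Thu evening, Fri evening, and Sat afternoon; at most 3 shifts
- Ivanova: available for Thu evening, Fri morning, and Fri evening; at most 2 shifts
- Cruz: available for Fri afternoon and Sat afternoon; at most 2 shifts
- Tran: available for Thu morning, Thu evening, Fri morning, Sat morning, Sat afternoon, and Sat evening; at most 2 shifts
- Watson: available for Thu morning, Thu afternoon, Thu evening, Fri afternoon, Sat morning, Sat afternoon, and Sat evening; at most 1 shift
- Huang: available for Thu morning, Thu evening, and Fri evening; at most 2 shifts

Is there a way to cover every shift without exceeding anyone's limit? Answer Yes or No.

Total capacity is 12 and 11 slots are needed, so capacity alone doesn't rule it out.
Shifts {Sat morning, Sat evening} need 4 worker-slots in total, but the clerks available for any of those shifts (Tran and Watson) can supply at most 3 among them. So no valid schedule exists.

No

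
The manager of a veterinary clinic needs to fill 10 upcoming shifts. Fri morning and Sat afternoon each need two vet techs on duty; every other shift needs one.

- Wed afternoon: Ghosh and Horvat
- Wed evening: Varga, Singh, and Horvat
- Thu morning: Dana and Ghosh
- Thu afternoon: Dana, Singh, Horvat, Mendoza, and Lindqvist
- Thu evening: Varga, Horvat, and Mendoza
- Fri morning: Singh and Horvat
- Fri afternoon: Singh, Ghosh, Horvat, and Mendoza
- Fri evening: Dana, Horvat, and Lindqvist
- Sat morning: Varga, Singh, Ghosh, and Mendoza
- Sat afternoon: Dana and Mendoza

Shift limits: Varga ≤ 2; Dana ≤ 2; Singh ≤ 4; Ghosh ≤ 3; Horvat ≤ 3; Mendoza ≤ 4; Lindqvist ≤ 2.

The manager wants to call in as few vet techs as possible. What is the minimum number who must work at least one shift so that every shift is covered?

12 slots to fill and no one can take more than 4, so at least ⌈12/4⌉ = 3 vet techs are needed.
Any 3 vet techs together have capacity at most 4+4+3 = 11 < 12 slots, so 3 can never suffice.
Dana, Singh, Horvat, and Mendoza alone can cover everything: Wed afternoon→Horvat, Wed evening→Singh, Thu morning→Dana, Thu afternoon→Mendoza, Thu evening→Mendoza, Fri morning→Singh+Horvat, Fri afternoon→Singh, Fri evening→Horvat, Sat morning→Singh, Sat afternoon→Dana+Mendoza.

4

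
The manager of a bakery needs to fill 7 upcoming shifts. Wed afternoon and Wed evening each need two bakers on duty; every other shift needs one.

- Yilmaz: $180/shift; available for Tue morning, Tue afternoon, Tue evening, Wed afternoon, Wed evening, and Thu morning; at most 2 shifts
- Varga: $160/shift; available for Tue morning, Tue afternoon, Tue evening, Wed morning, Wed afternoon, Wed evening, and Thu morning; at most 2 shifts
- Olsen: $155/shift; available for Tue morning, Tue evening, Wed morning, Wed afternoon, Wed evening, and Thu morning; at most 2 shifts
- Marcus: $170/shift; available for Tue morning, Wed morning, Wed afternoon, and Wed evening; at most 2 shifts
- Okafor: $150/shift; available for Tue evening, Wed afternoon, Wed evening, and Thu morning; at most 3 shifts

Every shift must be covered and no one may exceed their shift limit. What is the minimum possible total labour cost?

Picking the cheapest available baker for each shift independently would cost $1380, but that ignores the shift limits.
An optimal schedule: Tue morning→Olsen, Tue afternoon→Varga, Tue evening→Okafor, Wed morning→Olsen, Wed afternoon→Okafor+Marcus, Wed evening→Varga+Marcus, Thu morning→Okafor.
Total: 155 + 160 + 150 + 155 + 150 + 170 + 160 + 170 + 150 = $1420.

$1420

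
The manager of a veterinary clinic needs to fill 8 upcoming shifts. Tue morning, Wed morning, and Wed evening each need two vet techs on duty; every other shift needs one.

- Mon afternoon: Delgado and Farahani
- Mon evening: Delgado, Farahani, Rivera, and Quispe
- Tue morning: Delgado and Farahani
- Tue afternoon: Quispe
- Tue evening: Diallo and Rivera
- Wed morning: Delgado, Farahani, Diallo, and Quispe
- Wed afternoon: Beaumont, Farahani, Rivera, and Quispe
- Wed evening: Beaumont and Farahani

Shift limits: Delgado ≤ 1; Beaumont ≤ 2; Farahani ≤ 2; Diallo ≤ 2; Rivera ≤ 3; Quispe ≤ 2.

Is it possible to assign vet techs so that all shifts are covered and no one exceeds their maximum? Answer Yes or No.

Total capacity is 12 and 11 slots are needed, so capacity alone doesn't rule it out.
Shifts {Mon afternoon, Tue morning, Wed evening} need 5 worker-slots in total, but the vet techs available for any of those shifts (Delgado, Beaumont, and Farahani) can supply at most 4 among them. So no valid schedule exists.

No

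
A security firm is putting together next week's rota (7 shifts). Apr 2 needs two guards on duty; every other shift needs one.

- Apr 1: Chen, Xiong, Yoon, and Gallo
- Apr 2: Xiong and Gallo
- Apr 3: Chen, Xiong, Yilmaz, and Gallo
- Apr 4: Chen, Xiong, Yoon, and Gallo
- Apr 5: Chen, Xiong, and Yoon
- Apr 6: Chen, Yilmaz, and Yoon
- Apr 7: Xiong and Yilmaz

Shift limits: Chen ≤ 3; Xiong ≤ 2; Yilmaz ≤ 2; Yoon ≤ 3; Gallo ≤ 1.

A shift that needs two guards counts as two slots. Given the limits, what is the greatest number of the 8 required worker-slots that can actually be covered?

8

Total capacity across all guards is 3+2+2+3+1 = 11, and 8 slots are needed, so at most 8 can be filled.
An assignment achieving 8: Apr 1→Chen, Apr 2→Xiong+Gallo, Apr 3→Yilmaz, Apr 4→Yoon, Apr 5→Chen, Apr 6→Chen, Apr 7→Xiong.
Loads: Chen 3/3, Xiong 2/2, Yilmaz 1/2, Yoon 1/3, Gallo 1/1.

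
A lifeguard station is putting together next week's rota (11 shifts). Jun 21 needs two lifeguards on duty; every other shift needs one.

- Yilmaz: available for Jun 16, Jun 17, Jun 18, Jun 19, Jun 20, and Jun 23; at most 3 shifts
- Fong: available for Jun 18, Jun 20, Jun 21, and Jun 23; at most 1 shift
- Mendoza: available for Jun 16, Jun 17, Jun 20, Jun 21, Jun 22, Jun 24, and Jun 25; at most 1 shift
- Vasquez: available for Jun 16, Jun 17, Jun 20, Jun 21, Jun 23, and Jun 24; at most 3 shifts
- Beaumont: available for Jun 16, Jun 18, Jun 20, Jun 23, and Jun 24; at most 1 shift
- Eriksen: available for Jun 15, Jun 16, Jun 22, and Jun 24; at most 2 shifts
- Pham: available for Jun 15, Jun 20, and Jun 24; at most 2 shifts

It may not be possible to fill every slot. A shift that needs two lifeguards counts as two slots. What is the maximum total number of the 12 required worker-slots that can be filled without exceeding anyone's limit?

Total capacity across all lifeguards is 3+1+1+3+1+2+2 = 13, and 12 slots are needed, so at most 12 can be filled.
An assignment achieving 12: Jun 15→Eriksen, Jun 16→Vasquez, Jun 17→Yilmaz, Jun 18→Yilmaz, Jun 19→Yilmaz, Jun 20→Pham, Jun 21→Fong+Vasquez, Jun 22→Eriksen, Jun 23→Vasquez, Jun 24→Beaumont, Jun 25→Mendoza.
Loads: Yilmaz 3/3, Fong 1/1, Mendoza 1/1, Vasquez 3/3, Beaumont 1/1, Eriksen 2/2, Pham 1/2.

12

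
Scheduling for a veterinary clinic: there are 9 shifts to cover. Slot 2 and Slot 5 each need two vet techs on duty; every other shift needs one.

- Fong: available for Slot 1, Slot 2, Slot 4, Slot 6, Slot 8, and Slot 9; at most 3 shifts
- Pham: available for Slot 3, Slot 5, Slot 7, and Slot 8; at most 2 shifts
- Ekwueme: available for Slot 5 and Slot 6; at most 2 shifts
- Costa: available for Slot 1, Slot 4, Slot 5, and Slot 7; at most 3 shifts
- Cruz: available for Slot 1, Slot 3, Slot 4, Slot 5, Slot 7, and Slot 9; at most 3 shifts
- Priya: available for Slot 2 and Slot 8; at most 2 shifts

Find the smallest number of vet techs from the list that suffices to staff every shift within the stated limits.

11 slots to fill and no one can take more than 3, so at least ⌈11/3⌉ = 4 vet techs are needed.
Fong, Costa, Cruz, and Priya alone can cover everything: Slot 1→Costa, Slot 2→Fong+Priya, Slot 3→Cruz, Slot 4→Cruz, Slot 5→Costa+Cruz, Slot 6→Fong, Slot 7→Costa, Slot 8→Priya, Slot 9→Fong.

4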